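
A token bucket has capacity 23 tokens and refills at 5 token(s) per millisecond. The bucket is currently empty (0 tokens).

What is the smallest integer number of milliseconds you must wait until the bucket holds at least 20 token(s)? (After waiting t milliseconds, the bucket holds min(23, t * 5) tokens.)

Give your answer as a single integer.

Answer: 4

Derivation:
Need t * 5 >= 20, so t >= 20/5.
Smallest integer t = ceil(20/5) = 4.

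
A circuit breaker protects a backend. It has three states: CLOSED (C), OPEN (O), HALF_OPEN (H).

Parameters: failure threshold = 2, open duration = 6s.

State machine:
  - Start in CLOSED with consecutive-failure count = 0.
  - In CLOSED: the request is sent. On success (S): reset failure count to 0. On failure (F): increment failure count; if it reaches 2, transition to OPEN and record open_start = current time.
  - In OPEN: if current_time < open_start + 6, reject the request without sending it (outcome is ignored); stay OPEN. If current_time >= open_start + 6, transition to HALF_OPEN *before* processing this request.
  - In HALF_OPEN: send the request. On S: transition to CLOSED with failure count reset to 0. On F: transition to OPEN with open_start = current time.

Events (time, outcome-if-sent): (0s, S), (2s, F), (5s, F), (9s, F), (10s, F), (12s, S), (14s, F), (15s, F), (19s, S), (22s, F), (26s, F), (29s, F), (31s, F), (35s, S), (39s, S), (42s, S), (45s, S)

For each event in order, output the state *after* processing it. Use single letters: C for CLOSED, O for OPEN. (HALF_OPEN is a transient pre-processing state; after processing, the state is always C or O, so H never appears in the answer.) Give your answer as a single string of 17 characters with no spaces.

Answer: CCOOOCCOOOOOOCCCC

Derivation:
State after each event:
  event#1 t=0s outcome=S: state=CLOSED
  event#2 t=2s outcome=F: state=CLOSED
  event#3 t=5s outcome=F: state=OPEN
  event#4 t=9s outcome=F: state=OPEN
  event#5 t=10s outcome=F: state=OPEN
  event#6 t=12s outcome=S: state=CLOSED
  event#7 t=14s outcome=F: state=CLOSED
  event#8 t=15s outcome=F: state=OPEN
  event#9 t=19s outcome=S: state=OPEN
  event#10 t=22s outcome=F: state=OPEN
  event#11 t=26s outcome=F: state=OPEN
  event#12 t=29s outcome=F: state=OPEN
  event#13 t=31s outcome=F: state=OPEN
  event#14 t=35s outcome=S: state=CLOSED
  event#15 t=39s outcome=S: state=CLOSED
  event#16 t=42s outcome=S: state=CLOSED
  event#17 t=45s outcome=S: state=CLOSED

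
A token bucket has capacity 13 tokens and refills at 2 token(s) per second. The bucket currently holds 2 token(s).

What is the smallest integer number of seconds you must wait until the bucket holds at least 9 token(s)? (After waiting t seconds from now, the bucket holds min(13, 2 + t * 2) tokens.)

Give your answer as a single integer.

Need 2 + t * 2 >= 9, so t >= 7/2.
Smallest integer t = ceil(7/2) = 4.

Answer: 4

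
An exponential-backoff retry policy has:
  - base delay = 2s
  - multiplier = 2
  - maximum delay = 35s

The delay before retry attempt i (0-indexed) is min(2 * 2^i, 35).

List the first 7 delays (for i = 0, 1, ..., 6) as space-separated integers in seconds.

Computing each delay:
  i=0: min(2*2^0, 35) = 2
  i=1: min(2*2^1, 35) = 4
  i=2: min(2*2^2, 35) = 8
  i=3: min(2*2^3, 35) = 16
  i=4: min(2*2^4, 35) = 32
  i=5: min(2*2^5, 35) = 35
  i=6: min(2*2^6, 35) = 35

Answer: 2 4 8 16 32 35 35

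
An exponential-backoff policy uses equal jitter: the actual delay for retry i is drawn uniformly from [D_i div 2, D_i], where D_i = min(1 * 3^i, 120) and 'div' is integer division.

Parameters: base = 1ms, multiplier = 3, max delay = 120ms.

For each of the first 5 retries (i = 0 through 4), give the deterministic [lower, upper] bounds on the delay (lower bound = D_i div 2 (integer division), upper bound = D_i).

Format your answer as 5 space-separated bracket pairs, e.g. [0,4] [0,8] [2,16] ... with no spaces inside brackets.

Answer: [0,1] [1,3] [4,9] [13,27] [40,81]

Derivation:
Computing bounds per retry:
  i=0: D_i=min(1*3^0,120)=1, bounds=[0,1]
  i=1: D_i=min(1*3^1,120)=3, bounds=[1,3]
  i=2: D_i=min(1*3^2,120)=9, bounds=[4,9]
  i=3: D_i=min(1*3^3,120)=27, bounds=[13,27]
  i=4: D_i=min(1*3^4,120)=81, bounds=[40,81]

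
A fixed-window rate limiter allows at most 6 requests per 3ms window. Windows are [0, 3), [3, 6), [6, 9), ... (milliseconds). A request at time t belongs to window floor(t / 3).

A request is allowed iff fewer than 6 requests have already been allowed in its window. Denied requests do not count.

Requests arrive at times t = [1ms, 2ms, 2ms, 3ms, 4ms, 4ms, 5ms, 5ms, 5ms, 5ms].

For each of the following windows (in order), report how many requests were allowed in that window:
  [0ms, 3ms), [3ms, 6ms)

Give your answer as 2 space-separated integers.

Answer: 3 6

Derivation:
Processing requests:
  req#1 t=1ms (window 0): ALLOW
  req#2 t=2ms (window 0): ALLOW
  req#3 t=2ms (window 0): ALLOW
  req#4 t=3ms (window 1): ALLOW
  req#5 t=4ms (window 1): ALLOW
  req#6 t=4ms (window 1): ALLOW
  req#7 t=5ms (window 1): ALLOW
  req#8 t=5ms (window 1): ALLOW
  req#9 t=5ms (window 1): ALLOW
  req#10 t=5ms (window 1): DENY

Allowed counts by window: 3 6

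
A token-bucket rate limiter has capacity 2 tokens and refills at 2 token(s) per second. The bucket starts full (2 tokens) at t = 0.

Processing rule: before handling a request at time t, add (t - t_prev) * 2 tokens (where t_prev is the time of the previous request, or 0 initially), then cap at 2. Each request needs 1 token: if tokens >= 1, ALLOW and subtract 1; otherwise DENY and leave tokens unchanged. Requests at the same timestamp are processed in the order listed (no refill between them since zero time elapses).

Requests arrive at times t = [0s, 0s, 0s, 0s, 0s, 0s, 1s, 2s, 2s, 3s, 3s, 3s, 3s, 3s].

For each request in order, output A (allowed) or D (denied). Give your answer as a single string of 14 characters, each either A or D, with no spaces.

Simulating step by step:
  req#1 t=0s: ALLOW
  req#2 t=0s: ALLOW
  req#3 t=0s: DENY
  req#4 t=0s: DENY
  req#5 t=0s: DENY
  req#6 t=0s: DENY
  req#7 t=1s: ALLOW
  req#8 t=2s: ALLOW
  req#9 t=2s: ALLOW
  req#10 t=3s: ALLOW
  req#11 t=3s: ALLOW
  req#12 t=3s: DENY
  req#13 t=3s: DENY
  req#14 t=3s: DENY

Answer: AADDDDAAAAADDD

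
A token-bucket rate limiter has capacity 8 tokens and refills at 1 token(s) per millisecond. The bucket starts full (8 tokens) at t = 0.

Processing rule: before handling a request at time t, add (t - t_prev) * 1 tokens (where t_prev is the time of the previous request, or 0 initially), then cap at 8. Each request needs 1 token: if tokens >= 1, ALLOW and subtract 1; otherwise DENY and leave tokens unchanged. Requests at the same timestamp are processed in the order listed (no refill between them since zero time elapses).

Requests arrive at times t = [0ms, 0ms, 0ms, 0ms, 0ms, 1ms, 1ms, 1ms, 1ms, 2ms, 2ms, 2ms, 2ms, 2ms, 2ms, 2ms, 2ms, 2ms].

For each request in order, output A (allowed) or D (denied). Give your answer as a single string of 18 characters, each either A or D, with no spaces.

Simulating step by step:
  req#1 t=0ms: ALLOW
  req#2 t=0ms: ALLOW
  req#3 t=0ms: ALLOW
  req#4 t=0ms: ALLOW
  req#5 t=0ms: ALLOW
  req#6 t=1ms: ALLOW
  req#7 t=1ms: ALLOW
  req#8 t=1ms: ALLOW
  req#9 t=1ms: ALLOW
  req#10 t=2ms: ALLOW
  req#11 t=2ms: DENY
  req#12 t=2ms: DENY
  req#13 t=2ms: DENY
  req#14 t=2ms: DENY
  req#15 t=2ms: DENY
  req#16 t=2ms: DENY
  req#17 t=2ms: DENY
  req#18 t=2ms: DENY

Answer: AAAAAAAAAADDDDDDDD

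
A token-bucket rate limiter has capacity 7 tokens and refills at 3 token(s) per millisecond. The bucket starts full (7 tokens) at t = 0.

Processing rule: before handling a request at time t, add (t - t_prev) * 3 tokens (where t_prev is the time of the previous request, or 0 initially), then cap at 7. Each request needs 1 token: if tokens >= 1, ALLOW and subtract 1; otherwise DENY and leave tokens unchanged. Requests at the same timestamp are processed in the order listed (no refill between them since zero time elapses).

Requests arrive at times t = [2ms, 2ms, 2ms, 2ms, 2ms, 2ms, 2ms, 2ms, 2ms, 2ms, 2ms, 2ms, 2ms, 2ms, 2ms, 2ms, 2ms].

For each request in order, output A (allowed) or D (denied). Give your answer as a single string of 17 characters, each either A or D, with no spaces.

Simulating step by step:
  req#1 t=2ms: ALLOW
  req#2 t=2ms: ALLOW
  req#3 t=2ms: ALLOW
  req#4 t=2ms: ALLOW
  req#5 t=2ms: ALLOW
  req#6 t=2ms: ALLOW
  req#7 t=2ms: ALLOW
  req#8 t=2ms: DENY
  req#9 t=2ms: DENY
  req#10 t=2ms: DENY
  req#11 t=2ms: DENY
  req#12 t=2ms: DENY
  req#13 t=2ms: DENY
  req#14 t=2ms: DENY
  req#15 t=2ms: DENY
  req#16 t=2ms: DENY
  req#17 t=2ms: DENY

Answer: AAAAAAADDDDDDDDDD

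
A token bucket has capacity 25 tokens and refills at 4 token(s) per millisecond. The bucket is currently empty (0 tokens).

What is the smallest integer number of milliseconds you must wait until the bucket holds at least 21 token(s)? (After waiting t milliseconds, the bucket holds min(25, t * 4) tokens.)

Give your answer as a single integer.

Need t * 4 >= 21, so t >= 21/4.
Smallest integer t = ceil(21/4) = 6.

Answer: 6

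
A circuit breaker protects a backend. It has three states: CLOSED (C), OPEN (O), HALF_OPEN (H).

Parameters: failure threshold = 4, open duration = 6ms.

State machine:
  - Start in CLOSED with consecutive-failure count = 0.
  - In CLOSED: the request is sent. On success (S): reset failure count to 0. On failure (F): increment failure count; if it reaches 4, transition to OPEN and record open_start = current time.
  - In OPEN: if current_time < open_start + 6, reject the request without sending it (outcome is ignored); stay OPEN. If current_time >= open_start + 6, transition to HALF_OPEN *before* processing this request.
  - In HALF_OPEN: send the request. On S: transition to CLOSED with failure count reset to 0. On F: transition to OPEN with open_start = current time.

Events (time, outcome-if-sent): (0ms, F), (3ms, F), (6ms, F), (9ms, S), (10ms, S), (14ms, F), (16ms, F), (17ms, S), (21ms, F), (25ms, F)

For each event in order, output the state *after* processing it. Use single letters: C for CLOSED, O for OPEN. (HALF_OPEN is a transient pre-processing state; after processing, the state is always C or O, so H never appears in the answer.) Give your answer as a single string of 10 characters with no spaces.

State after each event:
  event#1 t=0ms outcome=F: state=CLOSED
  event#2 t=3ms outcome=F: state=CLOSED
  event#3 t=6ms outcome=F: state=CLOSED
  event#4 t=9ms outcome=S: state=CLOSED
  event#5 t=10ms outcome=S: state=CLOSED
  event#6 t=14ms outcome=F: state=CLOSED
  event#7 t=16ms outcome=F: state=CLOSED
  event#8 t=17ms outcome=S: state=CLOSED
  event#9 t=21ms outcome=F: state=CLOSED
  event#10 t=25ms outcome=F: state=CLOSED

Answer: CCCCCCCCCC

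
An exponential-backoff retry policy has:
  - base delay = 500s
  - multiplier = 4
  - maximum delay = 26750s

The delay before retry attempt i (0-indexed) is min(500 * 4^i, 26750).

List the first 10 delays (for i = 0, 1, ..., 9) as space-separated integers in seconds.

Answer: 500 2000 8000 26750 26750 26750 26750 26750 26750 26750

Derivation:
Computing each delay:
  i=0: min(500*4^0, 26750) = 500
  i=1: min(500*4^1, 26750) = 2000
  i=2: min(500*4^2, 26750) = 8000
  i=3: min(500*4^3, 26750) = 26750
  i=4: min(500*4^4, 26750) = 26750
  i=5: min(500*4^5, 26750) = 26750
  i=6: min(500*4^6, 26750) = 26750
  i=7: min(500*4^7, 26750) = 26750
  i=8: min(500*4^8, 26750) = 26750
  i=9: min(500*4^9, 26750) = 26750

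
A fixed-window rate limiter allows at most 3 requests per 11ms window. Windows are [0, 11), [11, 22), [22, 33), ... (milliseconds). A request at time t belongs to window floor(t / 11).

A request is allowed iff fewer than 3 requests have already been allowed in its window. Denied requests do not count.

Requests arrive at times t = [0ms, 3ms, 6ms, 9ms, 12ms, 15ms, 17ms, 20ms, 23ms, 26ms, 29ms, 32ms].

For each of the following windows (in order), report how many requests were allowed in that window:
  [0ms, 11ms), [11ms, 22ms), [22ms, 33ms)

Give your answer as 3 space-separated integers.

Processing requests:
  req#1 t=0ms (window 0): ALLOW
  req#2 t=3ms (window 0): ALLOW
  req#3 t=6ms (window 0): ALLOW
  req#4 t=9ms (window 0): DENY
  req#5 t=12ms (window 1): ALLOW
  req#6 t=15ms (window 1): ALLOW
  req#7 t=17ms (window 1): ALLOW
  req#8 t=20ms (window 1): DENY
  req#9 t=23ms (window 2): ALLOW
  req#10 t=26ms (window 2): ALLOW
  req#11 t=29ms (window 2): ALLOW
  req#12 t=32ms (window 2): DENY

Allowed counts by window: 3 3 3

Answer: 3 3 3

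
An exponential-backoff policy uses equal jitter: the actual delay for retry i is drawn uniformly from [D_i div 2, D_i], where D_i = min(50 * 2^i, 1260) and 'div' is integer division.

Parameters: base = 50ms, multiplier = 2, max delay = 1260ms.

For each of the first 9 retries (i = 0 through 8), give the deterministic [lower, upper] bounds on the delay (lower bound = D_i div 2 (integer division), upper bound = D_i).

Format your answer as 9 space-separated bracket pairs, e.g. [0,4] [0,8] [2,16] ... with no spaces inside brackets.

Answer: [25,50] [50,100] [100,200] [200,400] [400,800] [630,1260] [630,1260] [630,1260] [630,1260]

Derivation:
Computing bounds per retry:
  i=0: D_i=min(50*2^0,1260)=50, bounds=[25,50]
  i=1: D_i=min(50*2^1,1260)=100, bounds=[50,100]
  i=2: D_i=min(50*2^2,1260)=200, bounds=[100,200]
  i=3: D_i=min(50*2^3,1260)=400, bounds=[200,400]
  i=4: D_i=min(50*2^4,1260)=800, bounds=[400,800]
  i=5: D_i=min(50*2^5,1260)=1260, bounds=[630,1260]
  i=6: D_i=min(50*2^6,1260)=1260, bounds=[630,1260]
  i=7: D_i=min(50*2^7,1260)=1260, bounds=[630,1260]
  i=8: D_i=min(50*2^8,1260)=1260, bounds=[630,1260]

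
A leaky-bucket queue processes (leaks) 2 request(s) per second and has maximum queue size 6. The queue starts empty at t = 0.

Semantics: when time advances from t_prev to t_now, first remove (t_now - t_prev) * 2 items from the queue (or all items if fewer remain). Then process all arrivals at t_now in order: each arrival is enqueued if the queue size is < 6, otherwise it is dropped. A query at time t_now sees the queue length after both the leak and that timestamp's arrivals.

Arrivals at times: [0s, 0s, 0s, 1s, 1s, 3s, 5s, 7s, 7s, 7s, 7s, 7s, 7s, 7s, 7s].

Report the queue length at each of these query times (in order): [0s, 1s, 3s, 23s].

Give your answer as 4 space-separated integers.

Answer: 3 3 1 0

Derivation:
Queue lengths at query times:
  query t=0s: backlog = 3
  query t=1s: backlog = 3
  query t=3s: backlog = 1
  query t=23s: backlog = 0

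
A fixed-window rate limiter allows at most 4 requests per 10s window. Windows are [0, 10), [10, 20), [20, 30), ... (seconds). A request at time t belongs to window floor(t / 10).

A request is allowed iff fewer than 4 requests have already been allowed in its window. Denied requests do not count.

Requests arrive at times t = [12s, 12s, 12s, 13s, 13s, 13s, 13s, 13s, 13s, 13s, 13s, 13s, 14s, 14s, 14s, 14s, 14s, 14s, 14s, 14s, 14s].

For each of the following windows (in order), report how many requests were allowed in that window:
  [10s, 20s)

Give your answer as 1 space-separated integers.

Processing requests:
  req#1 t=12s (window 1): ALLOW
  req#2 t=12s (window 1): ALLOW
  req#3 t=12s (window 1): ALLOW
  req#4 t=13s (window 1): ALLOW
  req#5 t=13s (window 1): DENY
  req#6 t=13s (window 1): DENY
  req#7 t=13s (window 1): DENY
  req#8 t=13s (window 1): DENY
  req#9 t=13s (window 1): DENY
  req#10 t=13s (window 1): DENY
  req#11 t=13s (window 1): DENY
  req#12 t=13s (window 1): DENY
  req#13 t=14s (window 1): DENY
  req#14 t=14s (window 1): DENY
  req#15 t=14s (window 1): DENY
  req#16 t=14s (window 1): DENY
  req#17 t=14s (window 1): DENY
  req#18 t=14s (window 1): DENY
  req#19 t=14s (window 1): DENY
  req#20 t=14s (window 1): DENY
  req#21 t=14s (window 1): DENY

Allowed counts by window: 4

Answer: 4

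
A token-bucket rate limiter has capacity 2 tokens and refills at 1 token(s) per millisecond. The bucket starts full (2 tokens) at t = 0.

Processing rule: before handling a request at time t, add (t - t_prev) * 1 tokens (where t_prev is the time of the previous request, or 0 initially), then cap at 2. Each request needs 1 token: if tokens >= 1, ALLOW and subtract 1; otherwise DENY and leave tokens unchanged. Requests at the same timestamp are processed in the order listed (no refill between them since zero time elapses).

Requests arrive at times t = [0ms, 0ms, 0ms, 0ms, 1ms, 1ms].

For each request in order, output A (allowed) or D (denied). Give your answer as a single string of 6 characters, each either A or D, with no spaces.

Simulating step by step:
  req#1 t=0ms: ALLOW
  req#2 t=0ms: ALLOW
  req#3 t=0ms: DENY
  req#4 t=0ms: DENY
  req#5 t=1ms: ALLOW
  req#6 t=1ms: DENY

Answer: AADDAD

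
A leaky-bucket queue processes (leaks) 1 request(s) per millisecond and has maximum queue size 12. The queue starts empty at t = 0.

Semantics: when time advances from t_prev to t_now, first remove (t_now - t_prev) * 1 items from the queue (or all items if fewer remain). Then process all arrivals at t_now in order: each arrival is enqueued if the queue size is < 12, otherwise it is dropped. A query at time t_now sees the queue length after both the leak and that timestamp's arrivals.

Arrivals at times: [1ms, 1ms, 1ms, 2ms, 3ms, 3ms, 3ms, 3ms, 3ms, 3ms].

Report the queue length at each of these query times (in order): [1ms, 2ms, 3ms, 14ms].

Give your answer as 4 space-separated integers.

Queue lengths at query times:
  query t=1ms: backlog = 3
  query t=2ms: backlog = 3
  query t=3ms: backlog = 8
  query t=14ms: backlog = 0

Answer: 3 3 8 0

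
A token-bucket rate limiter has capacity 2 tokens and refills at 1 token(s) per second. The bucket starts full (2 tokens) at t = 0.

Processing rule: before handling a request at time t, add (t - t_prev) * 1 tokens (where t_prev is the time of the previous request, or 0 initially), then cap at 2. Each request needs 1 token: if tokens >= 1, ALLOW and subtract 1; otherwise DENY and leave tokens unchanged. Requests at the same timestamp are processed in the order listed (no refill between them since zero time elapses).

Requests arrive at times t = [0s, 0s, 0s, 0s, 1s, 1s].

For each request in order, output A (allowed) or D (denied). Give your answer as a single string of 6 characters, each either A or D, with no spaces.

Answer: AADDAD

Derivation:
Simulating step by step:
  req#1 t=0s: ALLOW
  req#2 t=0s: ALLOW
  req#3 t=0s: DENY
  req#4 t=0s: DENY
  req#5 t=1s: ALLOW
  req#6 t=1s: DENY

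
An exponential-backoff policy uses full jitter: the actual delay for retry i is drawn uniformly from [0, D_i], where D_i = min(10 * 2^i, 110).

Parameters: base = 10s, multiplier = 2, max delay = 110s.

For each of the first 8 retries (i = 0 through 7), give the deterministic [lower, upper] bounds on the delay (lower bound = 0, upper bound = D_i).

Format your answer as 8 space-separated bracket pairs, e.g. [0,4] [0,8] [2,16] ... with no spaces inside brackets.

Computing bounds per retry:
  i=0: D_i=min(10*2^0,110)=10, bounds=[0,10]
  i=1: D_i=min(10*2^1,110)=20, bounds=[0,20]
  i=2: D_i=min(10*2^2,110)=40, bounds=[0,40]
  i=3: D_i=min(10*2^3,110)=80, bounds=[0,80]
  i=4: D_i=min(10*2^4,110)=110, bounds=[0,110]
  i=5: D_i=min(10*2^5,110)=110, bounds=[0,110]
  i=6: D_i=min(10*2^6,110)=110, bounds=[0,110]
  i=7: D_i=min(10*2^7,110)=110, bounds=[0,110]

Answer: [0,10] [0,20] [0,40] [0,80] [0,110] [0,110] [0,110] [0,110]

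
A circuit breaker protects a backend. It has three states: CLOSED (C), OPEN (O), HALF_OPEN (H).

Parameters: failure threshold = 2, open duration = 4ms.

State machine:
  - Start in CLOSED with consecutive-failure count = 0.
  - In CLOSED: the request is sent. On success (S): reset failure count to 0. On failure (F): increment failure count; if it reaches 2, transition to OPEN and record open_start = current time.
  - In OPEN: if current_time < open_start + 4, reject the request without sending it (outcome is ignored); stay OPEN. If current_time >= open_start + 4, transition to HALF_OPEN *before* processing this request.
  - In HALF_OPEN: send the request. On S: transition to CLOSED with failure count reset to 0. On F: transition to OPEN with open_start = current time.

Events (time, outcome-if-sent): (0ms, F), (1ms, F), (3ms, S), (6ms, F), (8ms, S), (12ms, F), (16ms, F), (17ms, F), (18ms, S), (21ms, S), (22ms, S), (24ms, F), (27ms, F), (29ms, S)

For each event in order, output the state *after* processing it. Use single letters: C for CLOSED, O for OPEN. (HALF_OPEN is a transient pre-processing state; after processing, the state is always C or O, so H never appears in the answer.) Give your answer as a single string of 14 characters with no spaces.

Answer: COOOOOOOOCCCOO

Derivation:
State after each event:
  event#1 t=0ms outcome=F: state=CLOSED
  event#2 t=1ms outcome=F: state=OPEN
  event#3 t=3ms outcome=S: state=OPEN
  event#4 t=6ms outcome=F: state=OPEN
  event#5 t=8ms outcome=S: state=OPEN
  event#6 t=12ms outcome=F: state=OPEN
  event#7 t=16ms outcome=F: state=OPEN
  event#8 t=17ms outcome=F: state=OPEN
  event#9 t=18ms outcome=S: state=OPEN
  event#10 t=21ms outcome=S: state=CLOSED
  event#11 t=22ms outcome=S: state=CLOSED
  event#12 t=24ms outcome=F: state=CLOSED
  event#13 t=27ms outcome=F: state=OPEN
  event#14 t=29ms outcome=S: state=OPEN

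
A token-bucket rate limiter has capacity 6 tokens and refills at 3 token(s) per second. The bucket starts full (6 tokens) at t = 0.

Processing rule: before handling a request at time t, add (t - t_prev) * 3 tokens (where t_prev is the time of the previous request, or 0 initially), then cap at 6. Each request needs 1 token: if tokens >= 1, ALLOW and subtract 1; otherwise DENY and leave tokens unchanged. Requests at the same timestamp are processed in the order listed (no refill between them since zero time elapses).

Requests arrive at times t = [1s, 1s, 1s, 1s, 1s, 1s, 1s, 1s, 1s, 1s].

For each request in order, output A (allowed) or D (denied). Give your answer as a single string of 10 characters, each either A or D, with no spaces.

Simulating step by step:
  req#1 t=1s: ALLOW
  req#2 t=1s: ALLOW
  req#3 t=1s: ALLOW
  req#4 t=1s: ALLOW
  req#5 t=1s: ALLOW
  req#6 t=1s: ALLOW
  req#7 t=1s: DENY
  req#8 t=1s: DENY
  req#9 t=1s: DENY
  req#10 t=1s: DENY

Answer: AAAAAADDDD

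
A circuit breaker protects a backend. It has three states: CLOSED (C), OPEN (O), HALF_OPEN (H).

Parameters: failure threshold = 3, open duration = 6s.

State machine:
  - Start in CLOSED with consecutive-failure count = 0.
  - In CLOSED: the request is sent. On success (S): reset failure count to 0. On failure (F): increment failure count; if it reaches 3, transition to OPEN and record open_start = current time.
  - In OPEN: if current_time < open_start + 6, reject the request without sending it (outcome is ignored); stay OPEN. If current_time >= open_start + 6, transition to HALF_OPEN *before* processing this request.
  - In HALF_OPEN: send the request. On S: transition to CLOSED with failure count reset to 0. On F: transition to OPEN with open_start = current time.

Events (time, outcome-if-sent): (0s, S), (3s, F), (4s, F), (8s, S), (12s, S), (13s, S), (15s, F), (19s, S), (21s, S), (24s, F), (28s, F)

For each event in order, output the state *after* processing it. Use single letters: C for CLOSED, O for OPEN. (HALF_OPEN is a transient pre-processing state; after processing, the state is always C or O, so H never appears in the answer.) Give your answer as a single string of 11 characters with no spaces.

State after each event:
  event#1 t=0s outcome=S: state=CLOSED
  event#2 t=3s outcome=F: state=CLOSED
  event#3 t=4s outcome=F: state=CLOSED
  event#4 t=8s outcome=S: state=CLOSED
  event#5 t=12s outcome=S: state=CLOSED
  event#6 t=13s outcome=S: state=CLOSED
  event#7 t=15s outcome=F: state=CLOSED
  event#8 t=19s outcome=S: state=CLOSED
  event#9 t=21s outcome=S: state=CLOSED
  event#10 t=24s outcome=F: state=CLOSED
  event#11 t=28s outcome=F: state=CLOSED

Answer: CCCCCCCCCCC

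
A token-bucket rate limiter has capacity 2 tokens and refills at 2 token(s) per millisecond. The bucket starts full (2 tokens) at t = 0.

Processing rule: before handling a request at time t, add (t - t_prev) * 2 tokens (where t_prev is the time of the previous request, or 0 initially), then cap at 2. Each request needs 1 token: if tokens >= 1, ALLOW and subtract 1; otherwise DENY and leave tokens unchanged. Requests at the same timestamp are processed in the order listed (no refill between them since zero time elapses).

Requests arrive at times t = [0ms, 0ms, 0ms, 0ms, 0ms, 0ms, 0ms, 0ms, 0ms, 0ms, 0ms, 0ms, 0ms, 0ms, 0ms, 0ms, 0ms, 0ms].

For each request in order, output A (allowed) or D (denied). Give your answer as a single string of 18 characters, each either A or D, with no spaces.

Answer: AADDDDDDDDDDDDDDDD

Derivation:
Simulating step by step:
  req#1 t=0ms: ALLOW
  req#2 t=0ms: ALLOW
  req#3 t=0ms: DENY
  req#4 t=0ms: DENY
  req#5 t=0ms: DENY
  req#6 t=0ms: DENY
  req#7 t=0ms: DENY
  req#8 t=0ms: DENY
  req#9 t=0ms: DENY
  req#10 t=0ms: DENY
  req#11 t=0ms: DENY
  req#12 t=0ms: DENY
  req#13 t=0ms: DENY
  req#14 t=0ms: DENY
  req#15 t=0ms: DENY
  req#16 t=0ms: DENY
  req#17 t=0ms: DENY
  req#18 t=0ms: DENY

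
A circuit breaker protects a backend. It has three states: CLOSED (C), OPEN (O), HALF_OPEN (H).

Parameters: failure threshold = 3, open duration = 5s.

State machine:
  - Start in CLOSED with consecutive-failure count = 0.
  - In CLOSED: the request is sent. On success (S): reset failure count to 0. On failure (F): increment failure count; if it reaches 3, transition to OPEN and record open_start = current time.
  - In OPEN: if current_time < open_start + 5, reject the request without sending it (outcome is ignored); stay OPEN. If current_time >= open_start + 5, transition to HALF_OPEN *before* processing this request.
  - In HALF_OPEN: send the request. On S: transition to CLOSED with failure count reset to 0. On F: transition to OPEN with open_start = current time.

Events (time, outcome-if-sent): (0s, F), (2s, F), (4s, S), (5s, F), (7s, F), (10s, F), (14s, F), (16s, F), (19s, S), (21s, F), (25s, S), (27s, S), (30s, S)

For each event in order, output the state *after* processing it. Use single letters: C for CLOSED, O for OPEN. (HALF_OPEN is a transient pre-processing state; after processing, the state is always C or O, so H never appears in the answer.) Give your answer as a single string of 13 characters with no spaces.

Answer: CCCCCOOOOOOCC

Derivation:
State after each event:
  event#1 t=0s outcome=F: state=CLOSED
  event#2 t=2s outcome=F: state=CLOSED
  event#3 t=4s outcome=S: state=CLOSED
  event#4 t=5s outcome=F: state=CLOSED
  event#5 t=7s outcome=F: state=CLOSED
  event#6 t=10s outcome=F: state=OPEN
  event#7 t=14s outcome=F: state=OPEN
  event#8 t=16s outcome=F: state=OPEN
  event#9 t=19s outcome=S: state=OPEN
  event#10 t=21s outcome=F: state=OPEN
  event#11 t=25s outcome=S: state=OPEN
  event#12 t=27s outcome=S: state=CLOSED
  event#13 t=30s outcome=S: state=CLOSED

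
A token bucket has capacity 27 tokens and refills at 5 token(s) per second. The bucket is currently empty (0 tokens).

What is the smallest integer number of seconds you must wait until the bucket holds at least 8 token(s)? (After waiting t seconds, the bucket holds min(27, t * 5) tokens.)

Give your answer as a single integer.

Need t * 5 >= 8, so t >= 8/5.
Smallest integer t = ceil(8/5) = 2.

Answer: 2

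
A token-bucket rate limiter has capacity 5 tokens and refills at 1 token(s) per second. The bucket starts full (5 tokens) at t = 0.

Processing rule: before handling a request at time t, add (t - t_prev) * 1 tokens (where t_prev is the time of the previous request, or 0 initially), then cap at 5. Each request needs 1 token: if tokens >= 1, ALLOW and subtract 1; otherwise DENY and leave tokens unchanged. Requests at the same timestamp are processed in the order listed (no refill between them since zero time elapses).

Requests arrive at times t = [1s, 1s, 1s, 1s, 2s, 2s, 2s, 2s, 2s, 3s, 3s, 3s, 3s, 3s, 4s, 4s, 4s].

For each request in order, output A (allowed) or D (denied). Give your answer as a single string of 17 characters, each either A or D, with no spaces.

Answer: AAAAAADDDADDDDADD

Derivation:
Simulating step by step:
  req#1 t=1s: ALLOW
  req#2 t=1s: ALLOW
  req#3 t=1s: ALLOW
  req#4 t=1s: ALLOW
  req#5 t=2s: ALLOW
  req#6 t=2s: ALLOW
  req#7 t=2s: DENY
  req#8 t=2s: DENY
  req#9 t=2s: DENY
  req#10 t=3s: ALLOW
  req#11 t=3s: DENY
  req#12 t=3s: DENY
  req#13 t=3s: DENY
  req#14 t=3s: DENY
  req#15 t=4s: ALLOW
  req#16 t=4s: DENY
  req#17 t=4s: DENY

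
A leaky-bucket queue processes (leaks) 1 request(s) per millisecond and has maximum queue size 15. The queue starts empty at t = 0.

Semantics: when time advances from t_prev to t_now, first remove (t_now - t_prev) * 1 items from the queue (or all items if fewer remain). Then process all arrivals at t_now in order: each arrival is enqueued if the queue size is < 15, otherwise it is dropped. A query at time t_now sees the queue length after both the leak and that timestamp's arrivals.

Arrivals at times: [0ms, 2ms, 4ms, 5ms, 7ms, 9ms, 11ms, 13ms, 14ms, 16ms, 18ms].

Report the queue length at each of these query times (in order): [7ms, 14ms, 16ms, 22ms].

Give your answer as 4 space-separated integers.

Queue lengths at query times:
  query t=7ms: backlog = 1
  query t=14ms: backlog = 1
  query t=16ms: backlog = 1
  query t=22ms: backlog = 0

Answer: 1 1 1 0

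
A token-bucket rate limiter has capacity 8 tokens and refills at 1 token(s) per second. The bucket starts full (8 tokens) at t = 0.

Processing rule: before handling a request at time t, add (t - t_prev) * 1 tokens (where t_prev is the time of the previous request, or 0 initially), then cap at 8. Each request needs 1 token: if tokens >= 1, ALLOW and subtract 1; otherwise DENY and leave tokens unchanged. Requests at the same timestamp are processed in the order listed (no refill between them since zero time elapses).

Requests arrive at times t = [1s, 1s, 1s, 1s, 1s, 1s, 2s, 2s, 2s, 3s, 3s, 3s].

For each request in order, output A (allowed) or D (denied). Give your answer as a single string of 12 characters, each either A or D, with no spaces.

Simulating step by step:
  req#1 t=1s: ALLOW
  req#2 t=1s: ALLOW
  req#3 t=1s: ALLOW
  req#4 t=1s: ALLOW
  req#5 t=1s: ALLOW
  req#6 t=1s: ALLOW
  req#7 t=2s: ALLOW
  req#8 t=2s: ALLOW
  req#9 t=2s: ALLOW
  req#10 t=3s: ALLOW
  req#11 t=3s: DENY
  req#12 t=3s: DENY

Answer: AAAAAAAAAADD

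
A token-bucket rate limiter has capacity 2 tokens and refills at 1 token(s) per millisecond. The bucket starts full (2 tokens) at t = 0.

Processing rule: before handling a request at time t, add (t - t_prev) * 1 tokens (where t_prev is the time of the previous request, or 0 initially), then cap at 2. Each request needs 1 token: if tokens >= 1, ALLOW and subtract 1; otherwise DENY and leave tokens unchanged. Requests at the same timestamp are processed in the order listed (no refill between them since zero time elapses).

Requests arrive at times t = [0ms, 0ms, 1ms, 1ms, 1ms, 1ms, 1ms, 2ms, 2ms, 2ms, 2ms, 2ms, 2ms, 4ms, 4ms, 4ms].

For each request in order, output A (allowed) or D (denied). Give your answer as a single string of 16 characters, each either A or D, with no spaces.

Answer: AAADDDDADDDDDAAD

Derivation:
Simulating step by step:
  req#1 t=0ms: ALLOW
  req#2 t=0ms: ALLOW
  req#3 t=1ms: ALLOW
  req#4 t=1ms: DENY
  req#5 t=1ms: DENY
  req#6 t=1ms: DENY
  req#7 t=1ms: DENY
  req#8 t=2ms: ALLOW
  req#9 t=2ms: DENY
  req#10 t=2ms: DENY
  req#11 t=2ms: DENY
  req#12 t=2ms: DENY
  req#13 t=2ms: DENY
  req#14 t=4ms: ALLOW
  req#15 t=4ms: ALLOW
  req#16 t=4ms: DENY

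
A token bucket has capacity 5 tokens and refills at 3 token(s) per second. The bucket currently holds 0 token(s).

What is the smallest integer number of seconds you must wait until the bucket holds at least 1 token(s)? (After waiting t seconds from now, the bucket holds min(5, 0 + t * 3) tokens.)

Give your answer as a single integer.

Answer: 1

Derivation:
Need 0 + t * 3 >= 1, so t >= 1/3.
Smallest integer t = ceil(1/3) = 1.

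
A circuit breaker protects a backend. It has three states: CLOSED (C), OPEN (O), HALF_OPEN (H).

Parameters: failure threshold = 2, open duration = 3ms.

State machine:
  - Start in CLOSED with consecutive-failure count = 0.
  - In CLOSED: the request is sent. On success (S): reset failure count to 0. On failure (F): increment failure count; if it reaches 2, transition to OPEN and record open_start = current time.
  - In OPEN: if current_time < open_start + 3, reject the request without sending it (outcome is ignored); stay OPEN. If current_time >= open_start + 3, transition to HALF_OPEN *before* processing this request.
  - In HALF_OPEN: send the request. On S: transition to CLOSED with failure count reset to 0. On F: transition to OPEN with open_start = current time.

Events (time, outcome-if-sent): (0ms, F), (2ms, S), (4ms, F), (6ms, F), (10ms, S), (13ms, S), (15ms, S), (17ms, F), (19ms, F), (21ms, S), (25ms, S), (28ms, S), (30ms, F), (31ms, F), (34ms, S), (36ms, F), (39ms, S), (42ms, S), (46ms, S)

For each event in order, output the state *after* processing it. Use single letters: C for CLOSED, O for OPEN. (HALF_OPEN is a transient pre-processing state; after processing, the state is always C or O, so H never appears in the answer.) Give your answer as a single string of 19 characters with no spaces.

State after each event:
  event#1 t=0ms outcome=F: state=CLOSED
  event#2 t=2ms outcome=S: state=CLOSED
  event#3 t=4ms outcome=F: state=CLOSED
  event#4 t=6ms outcome=F: state=OPEN
  event#5 t=10ms outcome=S: state=CLOSED
  event#6 t=13ms outcome=S: state=CLOSED
  event#7 t=15ms outcome=S: state=CLOSED
  event#8 t=17ms outcome=F: state=CLOSED
  event#9 t=19ms outcome=F: state=OPEN
  event#10 t=21ms outcome=S: state=OPEN
  event#11 t=25ms outcome=S: state=CLOSED
  event#12 t=28ms outcome=S: state=CLOSED
  event#13 t=30ms outcome=F: state=CLOSED
  event#14 t=31ms outcome=F: state=OPEN
  event#15 t=34ms outcome=S: state=CLOSED
  event#16 t=36ms outcome=F: state=CLOSED
  event#17 t=39ms outcome=S: state=CLOSED
  event#18 t=42ms outcome=S: state=CLOSED
  event#19 t=46ms outcome=S: state=CLOSED

Answer: CCCOCCCCOOCCCOCCCCC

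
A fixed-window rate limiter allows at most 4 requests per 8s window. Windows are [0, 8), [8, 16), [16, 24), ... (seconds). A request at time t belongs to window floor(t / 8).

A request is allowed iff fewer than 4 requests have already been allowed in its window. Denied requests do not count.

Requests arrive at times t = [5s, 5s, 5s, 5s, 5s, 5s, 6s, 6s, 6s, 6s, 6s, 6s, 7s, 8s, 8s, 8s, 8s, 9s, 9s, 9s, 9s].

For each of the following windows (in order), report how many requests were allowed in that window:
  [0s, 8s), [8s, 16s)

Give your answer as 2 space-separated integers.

Answer: 4 4

Derivation:
Processing requests:
  req#1 t=5s (window 0): ALLOW
  req#2 t=5s (window 0): ALLOW
  req#3 t=5s (window 0): ALLOW
  req#4 t=5s (window 0): ALLOW
  req#5 t=5s (window 0): DENY
  req#6 t=5s (window 0): DENY
  req#7 t=6s (window 0): DENY
  req#8 t=6s (window 0): DENY
  req#9 t=6s (window 0): DENY
  req#10 t=6s (window 0): DENY
  req#11 t=6s (window 0): DENY
  req#12 t=6s (window 0): DENY
  req#13 t=7s (window 0): DENY
  req#14 t=8s (window 1): ALLOW
  req#15 t=8s (window 1): ALLOW
  req#16 t=8s (window 1): ALLOW
  req#17 t=8s (window 1): ALLOW
  req#18 t=9s (window 1): DENY
  req#19 t=9s (window 1): DENY
  req#20 t=9s (window 1): DENY
  req#21 t=9s (window 1): DENY

Allowed counts by window: 4 4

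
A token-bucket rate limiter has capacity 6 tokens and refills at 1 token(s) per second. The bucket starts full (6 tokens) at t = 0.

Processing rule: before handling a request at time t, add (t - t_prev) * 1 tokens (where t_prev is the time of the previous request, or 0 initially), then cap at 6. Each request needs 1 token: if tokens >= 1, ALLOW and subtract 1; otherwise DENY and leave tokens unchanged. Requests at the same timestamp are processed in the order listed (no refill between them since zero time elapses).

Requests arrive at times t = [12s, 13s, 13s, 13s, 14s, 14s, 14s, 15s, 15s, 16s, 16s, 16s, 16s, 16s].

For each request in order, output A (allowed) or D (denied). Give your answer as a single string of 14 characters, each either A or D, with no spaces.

Simulating step by step:
  req#1 t=12s: ALLOW
  req#2 t=13s: ALLOW
  req#3 t=13s: ALLOW
  req#4 t=13s: ALLOW
  req#5 t=14s: ALLOW
  req#6 t=14s: ALLOW
  req#7 t=14s: ALLOW
  req#8 t=15s: ALLOW
  req#9 t=15s: ALLOW
  req#10 t=16s: ALLOW
  req#11 t=16s: DENY
  req#12 t=16s: DENY
  req#13 t=16s: DENY
  req#14 t=16s: DENY

Answer: AAAAAAAAAADDDD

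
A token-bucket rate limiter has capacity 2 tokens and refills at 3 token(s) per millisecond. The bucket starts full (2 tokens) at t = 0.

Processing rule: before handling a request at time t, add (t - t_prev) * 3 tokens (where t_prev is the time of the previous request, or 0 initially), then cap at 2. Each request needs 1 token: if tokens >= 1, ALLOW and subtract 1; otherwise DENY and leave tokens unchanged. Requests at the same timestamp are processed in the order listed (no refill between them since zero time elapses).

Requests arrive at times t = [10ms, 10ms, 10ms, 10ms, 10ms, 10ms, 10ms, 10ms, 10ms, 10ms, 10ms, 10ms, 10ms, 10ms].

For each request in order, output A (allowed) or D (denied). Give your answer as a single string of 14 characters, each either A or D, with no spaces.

Answer: AADDDDDDDDDDDD

Derivation:
Simulating step by step:
  req#1 t=10ms: ALLOW
  req#2 t=10ms: ALLOW
  req#3 t=10ms: DENY
  req#4 t=10ms: DENY
  req#5 t=10ms: DENY
  req#6 t=10ms: DENY
  req#7 t=10ms: DENY
  req#8 t=10ms: DENY
  req#9 t=10ms: DENY
  req#10 t=10ms: DENY
  req#11 t=10ms: DENY
  req#12 t=10ms: DENY
  req#13 t=10ms: DENY
  req#14 t=10ms: DENY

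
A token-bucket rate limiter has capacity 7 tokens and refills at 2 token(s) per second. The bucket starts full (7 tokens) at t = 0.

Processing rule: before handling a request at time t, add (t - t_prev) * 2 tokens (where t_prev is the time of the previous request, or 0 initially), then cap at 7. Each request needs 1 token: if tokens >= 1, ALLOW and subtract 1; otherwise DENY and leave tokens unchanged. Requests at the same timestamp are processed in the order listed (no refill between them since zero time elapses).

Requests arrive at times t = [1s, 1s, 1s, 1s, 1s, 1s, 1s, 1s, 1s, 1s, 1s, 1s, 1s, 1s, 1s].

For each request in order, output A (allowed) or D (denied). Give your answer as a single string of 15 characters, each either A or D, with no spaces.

Answer: AAAAAAADDDDDDDD

Derivation:
Simulating step by step:
  req#1 t=1s: ALLOW
  req#2 t=1s: ALLOW
  req#3 t=1s: ALLOW
  req#4 t=1s: ALLOW
  req#5 t=1s: ALLOW
  req#6 t=1s: ALLOW
  req#7 t=1s: ALLOW
  req#8 t=1s: DENY
  req#9 t=1s: DENY
  req#10 t=1s: DENY
  req#11 t=1s: DENY
  req#12 t=1s: DENY
  req#13 t=1s: DENY
  req#14 t=1s: DENY
  req#15 t=1s: DENY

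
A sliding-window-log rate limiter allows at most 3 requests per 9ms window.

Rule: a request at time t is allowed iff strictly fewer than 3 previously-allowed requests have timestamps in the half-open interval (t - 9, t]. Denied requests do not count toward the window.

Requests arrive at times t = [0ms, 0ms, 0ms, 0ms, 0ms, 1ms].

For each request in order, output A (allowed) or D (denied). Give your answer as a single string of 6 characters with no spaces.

Tracking allowed requests in the window:
  req#1 t=0ms: ALLOW
  req#2 t=0ms: ALLOW
  req#3 t=0ms: ALLOW
  req#4 t=0ms: DENY
  req#5 t=0ms: DENY
  req#6 t=1ms: DENY

Answer: AAADDD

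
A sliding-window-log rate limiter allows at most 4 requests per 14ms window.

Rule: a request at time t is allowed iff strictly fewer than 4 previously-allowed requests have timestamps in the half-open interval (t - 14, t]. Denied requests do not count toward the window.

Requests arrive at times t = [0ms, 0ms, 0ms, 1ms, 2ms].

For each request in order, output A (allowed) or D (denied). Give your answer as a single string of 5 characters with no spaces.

Tracking allowed requests in the window:
  req#1 t=0ms: ALLOW
  req#2 t=0ms: ALLOW
  req#3 t=0ms: ALLOW
  req#4 t=1ms: ALLOW
  req#5 t=2ms: DENY

Answer: AAAAD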